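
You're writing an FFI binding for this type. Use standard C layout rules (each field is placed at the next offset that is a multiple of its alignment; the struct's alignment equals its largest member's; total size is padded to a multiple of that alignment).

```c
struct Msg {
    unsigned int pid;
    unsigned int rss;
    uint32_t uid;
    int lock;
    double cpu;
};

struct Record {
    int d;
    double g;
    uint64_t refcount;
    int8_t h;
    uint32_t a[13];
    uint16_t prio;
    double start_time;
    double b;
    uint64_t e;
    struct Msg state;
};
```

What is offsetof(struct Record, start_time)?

Msg: 0..4  pid  (4B, 4-aligned); 4..8  rss  (4B, 4-aligned); 8..12  uid  (4B, 4-aligned); 12..16  lock  (4B, 4-aligned); 16..24  cpu  (8B, 8-aligned); sizeof = 24, alignof = 8
0..4  d  (4B, 4-aligned)
4..8  -- padding (4B)
8..16  g  (8B, 8-aligned)
16..24  refcount  (8B, 8-aligned)
24..25  h  (1B, 1-aligned)
25..28  -- padding (3B)
28..80  a  (52B, 4-aligned)
80..82  prio  (2B, 2-aligned)
82..88  -- padding (6B)
88..96  start_time  (8B, 8-aligned)

88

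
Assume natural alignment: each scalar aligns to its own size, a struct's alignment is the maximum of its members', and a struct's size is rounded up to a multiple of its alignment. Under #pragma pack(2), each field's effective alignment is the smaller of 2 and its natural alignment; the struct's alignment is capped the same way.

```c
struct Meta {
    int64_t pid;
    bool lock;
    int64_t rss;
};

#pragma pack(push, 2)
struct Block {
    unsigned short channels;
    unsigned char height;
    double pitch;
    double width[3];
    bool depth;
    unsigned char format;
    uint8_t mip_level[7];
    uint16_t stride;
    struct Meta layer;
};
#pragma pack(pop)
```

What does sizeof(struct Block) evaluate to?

Meta: pid at 0 (size 8, align 8) → ends 8; lock at 8 (size 1, align 1) → ends 9; pad 7 to align 8 for rss; rss at 16 (size 8, align 8) → ends 24; total 24 bytes, alignment 8
channels at 0 (size 2, align 2) → ends 2
height at 2 (size 1, align 1) → ends 3
pad 1 to align 2 for pitch
pitch at 4 (size 8, align 2) → ends 12
width at 12 (size 24, align 2) → ends 36
depth at 36 (size 1, align 1) → ends 37
format at 37 (size 1, align 1) → ends 38
mip_level at 38 (size 7, align 1) → ends 45
pad 1 to align 2 for stride
stride at 46 (size 2, align 2) → ends 48
layer at 48 (size 24, align 2) → ends 72
total 72 bytes, alignment 2

72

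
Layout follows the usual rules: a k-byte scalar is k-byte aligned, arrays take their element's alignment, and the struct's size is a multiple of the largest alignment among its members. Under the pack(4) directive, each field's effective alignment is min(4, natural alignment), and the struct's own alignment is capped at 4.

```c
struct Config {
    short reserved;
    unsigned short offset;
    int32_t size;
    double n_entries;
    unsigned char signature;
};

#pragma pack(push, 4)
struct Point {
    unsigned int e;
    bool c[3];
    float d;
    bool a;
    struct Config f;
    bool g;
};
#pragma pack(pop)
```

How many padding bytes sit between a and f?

Config: reserved at 0 (size 2, align 2) → ends 2; offset at 2 (size 2, align 2) → ends 4; size at 4 (size 4, align 4) → ends 8; n_entries at 8 (size 8, align 8) → ends 16; signature at 16 (size 1, align 1) → ends 17; tail pad 7 to reach multiple of 8; total 24 bytes, alignment 8
e at 0 (size 4, align 4) → ends 4
c at 4 (size 3, align 1) → ends 7
pad 1 to align 4 for d
d at 8 (size 4, align 4) → ends 12
a at 12 (size 1, align 1) → ends 13
pad 3 to align 4 for f
f at 16 (size 24, align 4) → ends 40

3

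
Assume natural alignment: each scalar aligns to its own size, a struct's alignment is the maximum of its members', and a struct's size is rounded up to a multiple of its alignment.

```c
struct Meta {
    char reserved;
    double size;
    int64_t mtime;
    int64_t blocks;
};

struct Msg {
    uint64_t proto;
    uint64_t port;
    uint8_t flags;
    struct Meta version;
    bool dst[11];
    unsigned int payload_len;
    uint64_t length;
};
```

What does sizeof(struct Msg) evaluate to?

Meta: reserved at 0 (size 1, align 1) → ends 1; pad 7 to align 8 for size; size at 8 (size 8, align 8) → ends 16; mtime at 16 (size 8, align 8) → ends 24; blocks at 24 (size 8, align 8) → ends 32; total 32 bytes, alignment 8
proto at 0 (size 8, align 8) → ends 8
port at 8 (size 8, align 8) → ends 16
flags at 16 (size 1, align 1) → ends 17
pad 7 to align 8 for version
version at 24 (size 32, align 8) → ends 56
dst at 56 (size 11, align 1) → ends 67
pad 1 to align 4 for payload_len
payload_len at 68 (size 4, align 4) → ends 72
length at 72 (size 8, align 8) → ends 80
total 80 bytes, alignment 8

80 bytes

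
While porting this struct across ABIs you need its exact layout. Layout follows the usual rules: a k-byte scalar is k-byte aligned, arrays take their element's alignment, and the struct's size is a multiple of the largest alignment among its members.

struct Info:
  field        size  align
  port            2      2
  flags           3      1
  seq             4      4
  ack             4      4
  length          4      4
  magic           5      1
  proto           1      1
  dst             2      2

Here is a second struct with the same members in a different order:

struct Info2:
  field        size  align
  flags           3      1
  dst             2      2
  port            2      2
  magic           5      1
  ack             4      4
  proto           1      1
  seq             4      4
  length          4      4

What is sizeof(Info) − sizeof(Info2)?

@0: port [2B, align 2] → 2
@2: flags [3B, align 1] → 5
+3 pad (align 4)
@8: seq [4B, align 4] → 12
@12: ack [4B, align 4] → 16
@16: length [4B, align 4] → 20
@20: magic [5B, align 1] → 25
@25: proto [1B, align 1] → 26
@26: dst [2B, align 2] → 28
size 28, align 4
— Info2 —
@0: flags [3B, align 1] → 3
+1 pad (align 2)
@4: dst [2B, align 2] → 6
@6: port [2B, align 2] → 8
@8: magic [5B, align 1] → 13
+3 pad (align 4)
@16: ack [4B, align 4] → 20
@20: proto [1B, align 1] → 21
+3 pad (align 4)
@24: seq [4B, align 4] → 28
@28: length [4B, align 4] → 32
size 32, align 4
28 − 32 = -4

-4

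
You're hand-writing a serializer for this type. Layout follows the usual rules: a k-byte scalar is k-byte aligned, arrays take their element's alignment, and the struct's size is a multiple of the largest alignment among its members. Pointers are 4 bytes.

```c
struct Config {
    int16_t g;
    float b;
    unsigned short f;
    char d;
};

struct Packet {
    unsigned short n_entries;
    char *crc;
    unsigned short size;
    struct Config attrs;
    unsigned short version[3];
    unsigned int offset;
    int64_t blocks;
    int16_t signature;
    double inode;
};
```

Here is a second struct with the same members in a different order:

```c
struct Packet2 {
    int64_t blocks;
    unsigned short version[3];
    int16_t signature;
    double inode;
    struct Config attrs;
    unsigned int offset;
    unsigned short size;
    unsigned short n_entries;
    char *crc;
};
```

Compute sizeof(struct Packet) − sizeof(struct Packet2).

16

Config: 0..2  g  (2B, 2-aligned); 2..4  -- padding (2B); 4..8  b  (4B, 4-aligned); 8..10  f  (2B, 2-aligned); 10..11  d  (1B, 1-aligned); 11..12  -- tail padding (1B); sizeof = 12, alignof = 4
0..2  n_entries  (2B, 2-aligned)
2..4  -- padding (2B)
4..8  crc  (4B, 4-aligned)
8..10  size  (2B, 2-aligned)
10..12  -- padding (2B)
12..24  attrs  (12B, 4-aligned)
24..30  version  (6B, 2-aligned)
30..32  -- padding (2B)
32..36  offset  (4B, 4-aligned)
36..40  -- padding (4B)
40..48  blocks  (8B, 8-aligned)
48..50  signature  (2B, 2-aligned)
50..56  -- padding (6B)
56..64  inode  (8B, 8-aligned)
sizeof = 64, alignof = 8
— Packet2 —
0..8  blocks  (8B, 8-aligned)
8..14  version  (6B, 2-aligned)
14..16  signature  (2B, 2-aligned)
16..24  inode  (8B, 8-aligned)
24..36  attrs  (12B, 4-aligned)
36..40  offset  (4B, 4-aligned)
40..42  size  (2B, 2-aligned)
42..44  n_entries  (2B, 2-aligned)
44..48  crc  (4B, 4-aligned)
sizeof = 48, alignof = 8
64 − 48 = 16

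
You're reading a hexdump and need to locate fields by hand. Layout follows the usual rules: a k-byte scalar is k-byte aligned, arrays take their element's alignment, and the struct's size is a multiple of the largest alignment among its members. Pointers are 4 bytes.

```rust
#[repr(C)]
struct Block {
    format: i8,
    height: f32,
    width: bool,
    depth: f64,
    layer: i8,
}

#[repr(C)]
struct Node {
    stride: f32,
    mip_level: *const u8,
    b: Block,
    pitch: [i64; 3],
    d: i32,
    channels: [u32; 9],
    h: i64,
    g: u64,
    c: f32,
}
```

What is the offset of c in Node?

120

Block: format at 0 (size 1, align 1) → ends 1; pad 3 to align 4 for height; height at 4 (size 4, align 4) → ends 8; width at 8 (size 1, align 1) → ends 9; pad 7 to align 8 for depth; depth at 16 (size 8, align 8) → ends 24; layer at 24 (size 1, align 1) → ends 25; tail pad 7 to reach multiple of 8; total 32 bytes, alignment 8
stride at 0 (size 4, align 4) → ends 4
mip_level at 4 (size 4, align 4) → ends 8
b at 8 (size 32, align 8) → ends 40
pitch at 40 (size 24, align 8) → ends 64
d at 64 (size 4, align 4) → ends 68
channels at 68 (size 36, align 4) → ends 104
h at 104 (size 8, align 8) → ends 112
g at 112 (size 8, align 8) → ends 120
c at 120 (size 4, align 4) → ends 124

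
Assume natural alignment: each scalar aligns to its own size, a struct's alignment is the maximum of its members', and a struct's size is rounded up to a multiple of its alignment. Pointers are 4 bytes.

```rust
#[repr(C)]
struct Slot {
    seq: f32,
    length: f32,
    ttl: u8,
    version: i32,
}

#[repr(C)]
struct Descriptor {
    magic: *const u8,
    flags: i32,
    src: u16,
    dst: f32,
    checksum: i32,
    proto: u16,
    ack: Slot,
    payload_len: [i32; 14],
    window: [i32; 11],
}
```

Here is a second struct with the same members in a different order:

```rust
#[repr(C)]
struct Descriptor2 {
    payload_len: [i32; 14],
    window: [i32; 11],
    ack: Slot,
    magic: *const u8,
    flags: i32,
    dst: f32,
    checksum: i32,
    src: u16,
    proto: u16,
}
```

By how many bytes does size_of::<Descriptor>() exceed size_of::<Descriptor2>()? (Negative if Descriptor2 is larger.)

Slot: @0: seq [4B, align 4] → 4; @4: length [4B, align 4] → 8; @8: ttl [1B, align 1] → 9; +3 pad (align 4); @12: version [4B, align 4] → 16; size 16, align 4
@0: magic [4B, align 4] → 4
@4: flags [4B, align 4] → 8
@8: src [2B, align 2] → 10
+2 pad (align 4)
@12: dst [4B, align 4] → 16
@16: checksum [4B, align 4] → 20
@20: proto [2B, align 2] → 22
+2 pad (align 4)
@24: ack [16B, align 4] → 40
@40: payload_len [56B, align 4] → 96
@96: window [44B, align 4] → 140
size 140, align 4
— Descriptor2 —
@0: payload_len [56B, align 4] → 56
@56: window [44B, align 4] → 100
@100: ack [16B, align 4] → 116
@116: magic [4B, align 4] → 120
@120: flags [4B, align 4] → 124
@124: dst [4B, align 4] → 128
@128: checksum [4B, align 4] → 132
@132: src [2B, align 2] → 134
@134: proto [2B, align 2] → 136
size 136, align 4
140 − 136 = 4

4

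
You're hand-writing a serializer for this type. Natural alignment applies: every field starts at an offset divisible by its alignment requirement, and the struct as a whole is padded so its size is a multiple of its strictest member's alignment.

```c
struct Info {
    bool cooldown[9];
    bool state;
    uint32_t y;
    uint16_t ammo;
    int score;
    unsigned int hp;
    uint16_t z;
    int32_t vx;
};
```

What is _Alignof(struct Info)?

member alignments: cooldown=1, state=1, y=4, ammo=2, score=4, hp=4, z=2, vx=4
max = 4

4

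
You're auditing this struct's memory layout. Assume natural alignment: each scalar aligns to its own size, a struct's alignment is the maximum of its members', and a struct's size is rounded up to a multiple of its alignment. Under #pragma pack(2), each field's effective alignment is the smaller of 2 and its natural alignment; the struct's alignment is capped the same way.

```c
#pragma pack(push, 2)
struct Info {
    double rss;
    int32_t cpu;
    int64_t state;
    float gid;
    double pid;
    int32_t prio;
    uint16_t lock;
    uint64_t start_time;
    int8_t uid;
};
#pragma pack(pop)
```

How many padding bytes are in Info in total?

1

@0: rss [8B, align 2] → 8
@8: cpu [4B, align 2] → 12
@12: state [8B, align 2] → 20
@20: gid [4B, align 2] → 24
@24: pid [8B, align 2] → 32
@32: prio [4B, align 2] → 36
@36: lock [2B, align 2] → 38
@38: start_time [8B, align 2] → 46
@46: uid [1B, align 1] → 47
+1 tail pad (align 2)
size 48, align 2
data bytes 47, size 48 → padding 1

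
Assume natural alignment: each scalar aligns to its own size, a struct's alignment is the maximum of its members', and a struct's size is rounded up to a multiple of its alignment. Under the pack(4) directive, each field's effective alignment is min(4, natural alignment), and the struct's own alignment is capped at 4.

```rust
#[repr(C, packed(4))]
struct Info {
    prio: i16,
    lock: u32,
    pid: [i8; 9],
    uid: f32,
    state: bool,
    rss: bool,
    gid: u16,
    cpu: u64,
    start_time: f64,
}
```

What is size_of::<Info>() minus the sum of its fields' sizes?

5

prio at 0 (size 2, align 2) → ends 2
pad 2 to align 4 for lock
lock at 4 (size 4, align 4) → ends 8
pid at 8 (size 9, align 1) → ends 17
pad 3 to align 4 for uid
uid at 20 (size 4, align 4) → ends 24
state at 24 (size 1, align 1) → ends 25
rss at 25 (size 1, align 1) → ends 26
gid at 26 (size 2, align 2) → ends 28
cpu at 28 (size 8, align 4) → ends 36
start_time at 36 (size 8, align 4) → ends 44
total 44 bytes, alignment 4
data bytes 39, size 44 → padding 5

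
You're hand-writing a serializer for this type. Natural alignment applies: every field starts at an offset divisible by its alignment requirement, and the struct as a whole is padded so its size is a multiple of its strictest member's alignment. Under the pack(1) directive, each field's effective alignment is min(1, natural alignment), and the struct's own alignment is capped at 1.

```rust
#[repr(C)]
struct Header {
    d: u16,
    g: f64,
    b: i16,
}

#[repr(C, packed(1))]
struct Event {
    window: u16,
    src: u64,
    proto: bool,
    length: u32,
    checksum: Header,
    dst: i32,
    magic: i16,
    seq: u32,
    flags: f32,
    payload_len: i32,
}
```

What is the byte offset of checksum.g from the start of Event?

Header: @0: d [2B, align 2] → 2; +6 pad (align 8); @8: g [8B, align 8] → 16; @16: b [2B, align 2] → 18; +6 tail pad (align 8); size 24, align 8
@0: window [2B, align 1] → 2
@2: src [8B, align 1] → 10
@10: proto [1B, align 1] → 11
@11: length [4B, align 1] → 15
@15: checksum [24B, align 1] → 39
within Header: g at 8
15 + 8 = 23

23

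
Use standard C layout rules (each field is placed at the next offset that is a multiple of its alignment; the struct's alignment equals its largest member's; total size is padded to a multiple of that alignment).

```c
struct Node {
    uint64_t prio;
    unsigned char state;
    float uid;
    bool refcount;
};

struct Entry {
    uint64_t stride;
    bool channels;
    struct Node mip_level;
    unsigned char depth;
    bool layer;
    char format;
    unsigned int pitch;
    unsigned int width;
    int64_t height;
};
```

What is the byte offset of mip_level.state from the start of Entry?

Node: prio at 0 (size 8, align 8) → ends 8; state at 8 (size 1, align 1) → ends 9; pad 3 to align 4 for uid; uid at 12 (size 4, align 4) → ends 16; refcount at 16 (size 1, align 1) → ends 17; tail pad 7 to reach multiple of 8; total 24 bytes, alignment 8
stride at 0 (size 8, align 8) → ends 8
channels at 8 (size 1, align 1) → ends 9
pad 7 to align 8 for mip_level
mip_level at 16 (size 24, align 8) → ends 40
within Node: state at 8
16 + 8 = 24

24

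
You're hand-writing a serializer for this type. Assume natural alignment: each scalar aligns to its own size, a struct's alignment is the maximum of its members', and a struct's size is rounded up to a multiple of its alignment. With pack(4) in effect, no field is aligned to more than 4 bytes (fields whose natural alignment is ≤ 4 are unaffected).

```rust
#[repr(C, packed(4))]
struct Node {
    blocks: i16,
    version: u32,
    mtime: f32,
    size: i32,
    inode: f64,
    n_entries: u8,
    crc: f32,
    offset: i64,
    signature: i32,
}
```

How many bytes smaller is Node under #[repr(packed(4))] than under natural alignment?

4

natural layout:
  @0: blocks [2B, align 2] → 2
  +2 pad (align 4)
  @4: version [4B, align 4] → 8
  @8: mtime [4B, align 4] → 12
  @12: size [4B, align 4] → 16
  @16: inode [8B, align 8] → 24
  @24: n_entries [1B, align 1] → 25
  +3 pad (align 4)
  @28: crc [4B, align 4] → 32
  @32: offset [8B, align 8] → 40
  @40: signature [4B, align 4] → 44
  +4 tail pad (align 8)
  size 48, align 8
packed(4) layout:
  @0: blocks [2B, align 2] → 2
  +2 pad (align 4)
  @4: version [4B, align 4] → 8
  @8: mtime [4B, align 4] → 12
  @12: size [4B, align 4] → 16
  @16: inode [8B, align 4] → 24
  @24: n_entries [1B, align 1] → 25
  +3 pad (align 4)
  @28: crc [4B, align 4] → 32
  @32: offset [8B, align 4] → 40
  @40: signature [4B, align 4] → 44
  size 44, align 4
48 − 44 = 4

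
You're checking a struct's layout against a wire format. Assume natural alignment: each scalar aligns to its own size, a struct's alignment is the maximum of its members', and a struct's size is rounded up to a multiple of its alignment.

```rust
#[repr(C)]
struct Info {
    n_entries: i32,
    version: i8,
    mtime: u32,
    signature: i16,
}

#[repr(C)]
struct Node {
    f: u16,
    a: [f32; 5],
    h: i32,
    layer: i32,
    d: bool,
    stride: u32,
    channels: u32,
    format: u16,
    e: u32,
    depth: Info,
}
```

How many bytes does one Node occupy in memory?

68

Info: 0..4  n_entries  (4B, 4-aligned); 4..5  version  (1B, 1-aligned); 5..8  -- padding (3B); 8..12  mtime  (4B, 4-aligned); 12..14  signature  (2B, 2-aligned); 14..16  -- tail padding (2B); sizeof = 16, alignof = 4
0..2  f  (2B, 2-aligned)
2..4  -- padding (2B)
4..24  a  (20B, 4-aligned)
24..28  h  (4B, 4-aligned)
28..32  layer  (4B, 4-aligned)
32..33  d  (1B, 1-aligned)
33..36  -- padding (3B)
36..40  stride  (4B, 4-aligned)
40..44  channels  (4B, 4-aligned)
44..46  format  (2B, 2-aligned)
46..48  -- padding (2B)
48..52  e  (4B, 4-aligned)
52..68  depth  (16B, 4-aligned)
sizeof = 68, alignof = 4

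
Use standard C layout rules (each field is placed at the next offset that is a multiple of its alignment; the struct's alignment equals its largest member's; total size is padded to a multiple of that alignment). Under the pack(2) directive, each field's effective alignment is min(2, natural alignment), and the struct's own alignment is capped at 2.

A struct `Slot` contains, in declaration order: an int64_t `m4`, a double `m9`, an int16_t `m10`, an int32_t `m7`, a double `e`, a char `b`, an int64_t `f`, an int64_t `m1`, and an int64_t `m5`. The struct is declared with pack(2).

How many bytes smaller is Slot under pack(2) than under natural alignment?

natural layout:
  m4 at 0 (size 8, align 8) → ends 8
  m9 at 8 (size 8, align 8) → ends 16
  m10 at 16 (size 2, align 2) → ends 18
  pad 2 to align 4 for m7
  m7 at 20 (size 4, align 4) → ends 24
  e at 24 (size 8, align 8) → ends 32
  b at 32 (size 1, align 1) → ends 33
  pad 7 to align 8 for f
  f at 40 (size 8, align 8) → ends 48
  m1 at 48 (size 8, align 8) → ends 56
  m5 at 56 (size 8, align 8) → ends 64
  total 64 bytes, alignment 8
packed(2) layout:
  m4 at 0 (size 8, align 2) → ends 8
  m9 at 8 (size 8, align 2) → ends 16
  m10 at 16 (size 2, align 2) → ends 18
  m7 at 18 (size 4, align 2) → ends 22
  e at 22 (size 8, align 2) → ends 30
  b at 30 (size 1, align 1) → ends 31
  pad 1 to align 2 for f
  f at 32 (size 8, align 2) → ends 40
  m1 at 40 (size 8, align 2) → ends 48
  m5 at 48 (size 8, align 2) → ends 56
  total 56 bytes, alignment 2
64 − 56 = 8

8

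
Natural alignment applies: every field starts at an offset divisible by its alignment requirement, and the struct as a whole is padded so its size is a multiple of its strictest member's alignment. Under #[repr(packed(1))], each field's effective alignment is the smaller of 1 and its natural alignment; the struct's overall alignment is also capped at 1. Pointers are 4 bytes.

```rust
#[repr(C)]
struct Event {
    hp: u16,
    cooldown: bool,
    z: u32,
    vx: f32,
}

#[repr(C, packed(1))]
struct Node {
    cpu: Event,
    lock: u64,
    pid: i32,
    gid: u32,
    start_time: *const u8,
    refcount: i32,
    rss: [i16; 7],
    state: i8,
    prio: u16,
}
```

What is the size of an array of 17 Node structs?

Event: @0: hp [2B, align 2] → 2; @2: cooldown [1B, align 1] → 3; +1 pad (align 4); @4: z [4B, align 4] → 8; @8: vx [4B, align 4] → 12; size 12, align 4
@0: cpu [12B, align 1] → 12
@12: lock [8B, align 1] → 20
@20: pid [4B, align 1] → 24
@24: gid [4B, align 1] → 28
@28: start_time [4B, align 1] → 32
@32: refcount [4B, align 1] → 36
@36: rss [14B, align 1] → 50
@50: state [1B, align 1] → 51
@51: prio [2B, align 1] → 53
size 53, align 1
array of 17: 17 × 53 = 901

901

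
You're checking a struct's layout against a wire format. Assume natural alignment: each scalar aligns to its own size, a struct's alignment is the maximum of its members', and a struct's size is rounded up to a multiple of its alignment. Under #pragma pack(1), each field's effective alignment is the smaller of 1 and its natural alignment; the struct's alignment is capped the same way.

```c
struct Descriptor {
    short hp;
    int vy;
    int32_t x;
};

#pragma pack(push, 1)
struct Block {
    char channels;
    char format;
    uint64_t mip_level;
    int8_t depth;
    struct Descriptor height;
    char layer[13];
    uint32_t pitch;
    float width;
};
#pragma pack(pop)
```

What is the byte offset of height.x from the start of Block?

Descriptor: 0..2  hp  (2B, 2-aligned); 2..4  -- padding (2B); 4..8  vy  (4B, 4-aligned); 8..12  x  (4B, 4-aligned); sizeof = 12, alignof = 4
0..1  channels  (1B, 1-aligned)
1..2  format  (1B, 1-aligned)
2..10  mip_level  (8B, 1-aligned)
10..11  depth  (1B, 1-aligned)
11..23  height  (12B, 1-aligned)
within Descriptor: x at 8
11 + 8 = 19

19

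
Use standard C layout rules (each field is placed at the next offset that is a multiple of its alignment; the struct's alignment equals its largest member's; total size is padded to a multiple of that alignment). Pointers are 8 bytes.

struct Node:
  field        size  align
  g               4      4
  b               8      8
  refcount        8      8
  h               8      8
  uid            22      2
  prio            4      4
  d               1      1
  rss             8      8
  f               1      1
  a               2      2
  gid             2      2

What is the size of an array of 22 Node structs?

1760

g at 0 (size 4, align 4) → ends 4
pad 4 to align 8 for b
b at 8 (size 8, align 8) → ends 16
refcount at 16 (size 8, align 8) → ends 24
h at 24 (size 8, align 8) → ends 32
uid at 32 (size 22, align 2) → ends 54
pad 2 to align 4 for prio
prio at 56 (size 4, align 4) → ends 60
d at 60 (size 1, align 1) → ends 61
pad 3 to align 8 for rss
rss at 64 (size 8, align 8) → ends 72
f at 72 (size 1, align 1) → ends 73
pad 1 to align 2 for a
a at 74 (size 2, align 2) → ends 76
gid at 76 (size 2, align 2) → ends 78
tail pad 2 to reach multiple of 8
total 80 bytes, alignment 8
array of 22: 22 × 80 = 1760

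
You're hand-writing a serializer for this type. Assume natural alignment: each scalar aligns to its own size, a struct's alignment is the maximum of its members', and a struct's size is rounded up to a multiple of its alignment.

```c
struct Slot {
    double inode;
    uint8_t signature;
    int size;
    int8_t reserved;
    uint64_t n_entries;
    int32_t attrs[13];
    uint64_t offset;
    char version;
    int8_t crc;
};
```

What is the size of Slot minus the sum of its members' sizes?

0..8  inode  (8B, 8-aligned)
8..9  signature  (1B, 1-aligned)
9..12  -- padding (3B)
12..16  size  (4B, 4-aligned)
16..17  reserved  (1B, 1-aligned)
17..24  -- padding (7B)
24..32  n_entries  (8B, 8-aligned)
32..84  attrs  (52B, 4-aligned)
84..88  -- padding (4B)
88..96  offset  (8B, 8-aligned)
96..97  version  (1B, 1-aligned)
97..98  crc  (1B, 1-aligned)
98..104  -- tail padding (6B)
sizeof = 104, alignof = 8
data bytes 84, size 104 → padding 20

20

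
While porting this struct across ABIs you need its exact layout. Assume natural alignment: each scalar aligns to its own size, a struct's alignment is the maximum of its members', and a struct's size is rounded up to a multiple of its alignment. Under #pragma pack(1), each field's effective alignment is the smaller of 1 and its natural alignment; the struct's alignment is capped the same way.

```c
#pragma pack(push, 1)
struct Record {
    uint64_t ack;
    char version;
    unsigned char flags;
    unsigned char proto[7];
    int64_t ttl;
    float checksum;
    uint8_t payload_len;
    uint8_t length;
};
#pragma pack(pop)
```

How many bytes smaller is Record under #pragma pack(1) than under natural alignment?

natural layout:
  ack at 0 (size 8, align 8) → ends 8
  version at 8 (size 1, align 1) → ends 9
  flags at 9 (size 1, align 1) → ends 10
  proto at 10 (size 7, align 1) → ends 17
  pad 7 to align 8 for ttl
  ttl at 24 (size 8, align 8) → ends 32
  checksum at 32 (size 4, align 4) → ends 36
  payload_len at 36 (size 1, align 1) → ends 37
  length at 37 (size 1, align 1) → ends 38
  tail pad 2 to reach multiple of 8
  total 40 bytes, alignment 8
packed(1) layout:
  ack at 0 (size 8, align 1) → ends 8
  version at 8 (size 1, align 1) → ends 9
  flags at 9 (size 1, align 1) → ends 10
  proto at 10 (size 7, align 1) → ends 17
  ttl at 17 (size 8, align 1) → ends 25
  checksum at 25 (size 4, align 1) → ends 29
  payload_len at 29 (size 1, align 1) → ends 30
  length at 30 (size 1, align 1) → ends 31
  total 31 bytes, alignment 1
40 − 31 = 9

9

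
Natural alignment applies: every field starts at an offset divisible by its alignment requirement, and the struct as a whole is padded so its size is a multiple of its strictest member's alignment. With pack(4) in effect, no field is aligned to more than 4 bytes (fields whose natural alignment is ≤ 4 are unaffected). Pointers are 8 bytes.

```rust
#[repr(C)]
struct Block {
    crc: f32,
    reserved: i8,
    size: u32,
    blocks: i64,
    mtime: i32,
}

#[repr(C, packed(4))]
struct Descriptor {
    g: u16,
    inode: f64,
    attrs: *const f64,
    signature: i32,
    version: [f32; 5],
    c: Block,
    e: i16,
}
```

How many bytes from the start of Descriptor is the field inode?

Block: crc at 0 (size 4, align 4) → ends 4; reserved at 4 (size 1, align 1) → ends 5; pad 3 to align 4 for size; size at 8 (size 4, align 4) → ends 12; pad 4 to align 8 for blocks; blocks at 16 (size 8, align 8) → ends 24; mtime at 24 (size 4, align 4) → ends 28; tail pad 4 to reach multiple of 8; total 32 bytes, alignment 8
g at 0 (size 2, align 2) → ends 2
pad 2 to align 4 for inode
inode at 4 (size 8, align 4) → ends 12

4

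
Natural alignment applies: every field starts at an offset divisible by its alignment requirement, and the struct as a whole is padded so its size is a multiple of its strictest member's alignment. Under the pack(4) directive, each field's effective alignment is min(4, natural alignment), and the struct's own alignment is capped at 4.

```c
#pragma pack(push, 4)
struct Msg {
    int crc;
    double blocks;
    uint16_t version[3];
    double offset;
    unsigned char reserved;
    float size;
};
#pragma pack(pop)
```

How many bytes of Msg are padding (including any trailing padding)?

crc at 0 (size 4, align 4) → ends 4
blocks at 4 (size 8, align 4) → ends 12
version at 12 (size 6, align 2) → ends 18
pad 2 to align 4 for offset
offset at 20 (size 8, align 4) → ends 28
reserved at 28 (size 1, align 1) → ends 29
pad 3 to align 4 for size
size at 32 (size 4, align 4) → ends 36
total 36 bytes, alignment 4
data bytes 31, size 36 → padding 5

5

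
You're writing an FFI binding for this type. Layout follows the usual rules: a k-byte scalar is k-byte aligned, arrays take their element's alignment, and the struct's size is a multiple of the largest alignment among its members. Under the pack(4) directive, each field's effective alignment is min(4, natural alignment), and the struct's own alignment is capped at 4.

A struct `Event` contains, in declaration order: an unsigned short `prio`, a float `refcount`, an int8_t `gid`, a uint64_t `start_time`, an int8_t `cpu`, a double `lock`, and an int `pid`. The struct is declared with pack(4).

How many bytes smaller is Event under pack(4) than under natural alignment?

12

natural layout:
  0..2  prio  (2B, 2-aligned)
  2..4  -- padding (2B)
  4..8  refcount  (4B, 4-aligned)
  8..9  gid  (1B, 1-aligned)
  9..16  -- padding (7B)
  16..24  start_time  (8B, 8-aligned)
  24..25  cpu  (1B, 1-aligned)
  25..32  -- padding (7B)
  32..40  lock  (8B, 8-aligned)
  40..44  pid  (4B, 4-aligned)
  44..48  -- tail padding (4B)
  sizeof = 48, alignof = 8
packed(4) layout:
  0..2  prio  (2B, 2-aligned)
  2..4  -- padding (2B)
  4..8  refcount  (4B, 4-aligned)
  8..9  gid  (1B, 1-aligned)
  9..12  -- padding (3B)
  12..20  start_time  (8B, 4-aligned)
  20..21  cpu  (1B, 1-aligned)
  21..24  -- padding (3B)
  24..32  lock  (8B, 4-aligned)
  32..36  pid  (4B, 4-aligned)
  sizeof = 36, alignof = 4
48 − 36 = 12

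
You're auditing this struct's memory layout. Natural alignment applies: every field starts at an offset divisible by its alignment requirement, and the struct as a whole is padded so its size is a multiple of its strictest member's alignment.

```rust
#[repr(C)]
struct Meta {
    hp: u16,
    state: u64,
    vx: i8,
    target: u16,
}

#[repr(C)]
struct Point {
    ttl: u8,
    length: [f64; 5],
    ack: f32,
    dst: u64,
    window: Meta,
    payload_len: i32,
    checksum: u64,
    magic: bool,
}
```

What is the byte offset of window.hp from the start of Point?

Meta: hp at 0 (size 2, align 2) → ends 2; pad 6 to align 8 for state; state at 8 (size 8, align 8) → ends 16; vx at 16 (size 1, align 1) → ends 17; pad 1 to align 2 for target; target at 18 (size 2, align 2) → ends 20; tail pad 4 to reach multiple of 8; total 24 bytes, alignment 8
ttl at 0 (size 1, align 1) → ends 1
pad 7 to align 8 for length
length at 8 (size 40, align 8) → ends 48
ack at 48 (size 4, align 4) → ends 52
pad 4 to align 8 for dst
dst at 56 (size 8, align 8) → ends 64
window at 64 (size 24, align 8) → ends 88
within Meta: hp at 0
64 + 0 = 64

64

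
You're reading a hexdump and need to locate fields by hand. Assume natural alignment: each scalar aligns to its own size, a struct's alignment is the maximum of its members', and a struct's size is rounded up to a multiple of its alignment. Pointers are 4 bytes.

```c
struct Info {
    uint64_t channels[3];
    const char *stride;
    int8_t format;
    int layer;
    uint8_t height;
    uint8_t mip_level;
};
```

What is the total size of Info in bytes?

@0: channels [24B, align 8] → 24
@24: stride [4B, align 4] → 28
@28: format [1B, align 1] → 29
+3 pad (align 4)
@32: layer [4B, align 4] → 36
@36: height [1B, align 1] → 37
@37: mip_level [1B, align 1] → 38
+2 tail pad (align 8)
size 40, align 8

40 bytes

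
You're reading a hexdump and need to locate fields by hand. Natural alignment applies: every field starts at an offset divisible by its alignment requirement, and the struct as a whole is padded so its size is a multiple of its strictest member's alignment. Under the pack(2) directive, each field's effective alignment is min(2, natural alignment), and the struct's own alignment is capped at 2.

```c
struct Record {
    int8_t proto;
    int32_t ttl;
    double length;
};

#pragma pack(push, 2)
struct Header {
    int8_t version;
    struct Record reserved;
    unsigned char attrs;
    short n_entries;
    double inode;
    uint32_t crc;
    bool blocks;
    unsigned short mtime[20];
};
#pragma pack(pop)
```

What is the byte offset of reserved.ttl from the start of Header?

6

Record: 0..1  proto  (1B, 1-aligned); 1..4  -- padding (3B); 4..8  ttl  (4B, 4-aligned); 8..16  length  (8B, 8-aligned); sizeof = 16, alignof = 8
0..1  version  (1B, 1-aligned)
1..2  -- padding (1B)
2..18  reserved  (16B, 2-aligned)
within Record: ttl at 4
2 + 4 = 6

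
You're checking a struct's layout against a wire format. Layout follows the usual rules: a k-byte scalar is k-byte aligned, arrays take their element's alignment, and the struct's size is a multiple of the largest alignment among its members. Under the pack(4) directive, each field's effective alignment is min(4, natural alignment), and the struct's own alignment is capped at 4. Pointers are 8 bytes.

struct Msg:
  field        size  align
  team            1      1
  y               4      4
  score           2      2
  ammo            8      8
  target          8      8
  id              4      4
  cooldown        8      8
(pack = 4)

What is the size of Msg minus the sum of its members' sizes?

5

0..1  team  (1B, 1-aligned)
1..4  -- padding (3B)
4..8  y  (4B, 4-aligned)
8..10  score  (2B, 2-aligned)
10..12  -- padding (2B)
12..20  ammo  (8B, 4-aligned)
20..28  target  (8B, 4-aligned)
28..32  id  (4B, 4-aligned)
32..40  cooldown  (8B, 4-aligned)
sizeof = 40, alignof = 4
data bytes 35, size 40 → padding 5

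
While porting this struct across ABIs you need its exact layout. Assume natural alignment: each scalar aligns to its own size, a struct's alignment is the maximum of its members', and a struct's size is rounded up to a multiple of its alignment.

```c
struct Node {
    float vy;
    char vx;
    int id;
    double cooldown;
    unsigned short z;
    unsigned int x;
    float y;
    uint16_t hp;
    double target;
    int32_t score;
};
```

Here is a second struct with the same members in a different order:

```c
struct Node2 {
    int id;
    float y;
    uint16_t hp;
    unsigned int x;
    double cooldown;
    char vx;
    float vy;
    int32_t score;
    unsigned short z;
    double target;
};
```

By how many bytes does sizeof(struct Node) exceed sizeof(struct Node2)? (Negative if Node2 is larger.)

8

vy at 0 (size 4, align 4) → ends 4
vx at 4 (size 1, align 1) → ends 5
pad 3 to align 4 for id
id at 8 (size 4, align 4) → ends 12
pad 4 to align 8 for cooldown
cooldown at 16 (size 8, align 8) → ends 24
z at 24 (size 2, align 2) → ends 26
pad 2 to align 4 for x
x at 28 (size 4, align 4) → ends 32
y at 32 (size 4, align 4) → ends 36
hp at 36 (size 2, align 2) → ends 38
pad 2 to align 8 for target
target at 40 (size 8, align 8) → ends 48
score at 48 (size 4, align 4) → ends 52
tail pad 4 to reach multiple of 8
total 56 bytes, alignment 8
— Node2 —
id at 0 (size 4, align 4) → ends 4
y at 4 (size 4, align 4) → ends 8
hp at 8 (size 2, align 2) → ends 10
pad 2 to align 4 for x
x at 12 (size 4, align 4) → ends 16
cooldown at 16 (size 8, align 8) → ends 24
vx at 24 (size 1, align 1) → ends 25
pad 3 to align 4 for vy
vy at 28 (size 4, align 4) → ends 32
score at 32 (size 4, align 4) → ends 36
z at 36 (size 2, align 2) → ends 38
pad 2 to align 8 for target
target at 40 (size 8, align 8) → ends 48
total 48 bytes, alignment 8
56 − 48 = 8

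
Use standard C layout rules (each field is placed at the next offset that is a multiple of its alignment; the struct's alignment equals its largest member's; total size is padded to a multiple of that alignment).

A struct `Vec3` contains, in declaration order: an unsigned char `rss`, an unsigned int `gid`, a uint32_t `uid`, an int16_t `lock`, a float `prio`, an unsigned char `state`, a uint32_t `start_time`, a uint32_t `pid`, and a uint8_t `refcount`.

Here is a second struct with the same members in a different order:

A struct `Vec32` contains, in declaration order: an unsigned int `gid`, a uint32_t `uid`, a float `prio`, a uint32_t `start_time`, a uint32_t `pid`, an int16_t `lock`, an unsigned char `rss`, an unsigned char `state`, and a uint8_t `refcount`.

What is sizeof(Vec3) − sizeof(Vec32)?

@0: rss [1B, align 1] → 1
+3 pad (align 4)
@4: gid [4B, align 4] → 8
@8: uid [4B, align 4] → 12
@12: lock [2B, align 2] → 14
+2 pad (align 4)
@16: prio [4B, align 4] → 20
@20: state [1B, align 1] → 21
+3 pad (align 4)
@24: start_time [4B, align 4] → 28
@28: pid [4B, align 4] → 32
@32: refcount [1B, align 1] → 33
+3 tail pad (align 4)
size 36, align 4
— Vec32 —
@0: gid [4B, align 4] → 4
@4: uid [4B, align 4] → 8
@8: prio [4B, align 4] → 12
@12: start_time [4B, align 4] → 16
@16: pid [4B, align 4] → 20
@20: lock [2B, align 2] → 22
@22: rss [1B, align 1] → 23
@23: state [1B, align 1] → 24
@24: refcount [1B, align 1] → 25
+3 tail pad (align 4)
size 28, align 4
36 − 28 = 8

8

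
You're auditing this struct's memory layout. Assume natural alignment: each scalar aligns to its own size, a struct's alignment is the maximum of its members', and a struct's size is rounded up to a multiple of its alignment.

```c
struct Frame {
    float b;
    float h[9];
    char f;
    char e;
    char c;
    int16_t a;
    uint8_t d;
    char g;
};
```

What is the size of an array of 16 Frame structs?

b at 0 (size 4, align 4) → ends 4
h at 4 (size 36, align 4) → ends 40
f at 40 (size 1, align 1) → ends 41
e at 41 (size 1, align 1) → ends 42
c at 42 (size 1, align 1) → ends 43
pad 1 to align 2 for a
a at 44 (size 2, align 2) → ends 46
d at 46 (size 1, align 1) → ends 47
g at 47 (size 1, align 1) → ends 48
total 48 bytes, alignment 4
array of 16: 16 × 48 = 768

768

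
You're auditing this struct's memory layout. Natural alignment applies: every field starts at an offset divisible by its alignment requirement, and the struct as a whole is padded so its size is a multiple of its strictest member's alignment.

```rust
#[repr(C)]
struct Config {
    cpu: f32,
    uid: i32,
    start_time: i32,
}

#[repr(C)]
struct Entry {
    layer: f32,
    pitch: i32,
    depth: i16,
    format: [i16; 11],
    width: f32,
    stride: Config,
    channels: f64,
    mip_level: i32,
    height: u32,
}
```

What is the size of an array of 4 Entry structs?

Config: @0: cpu [4B, align 4] → 4; @4: uid [4B, align 4] → 8; @8: start_time [4B, align 4] → 12; size 12, align 4
@0: layer [4B, align 4] → 4
@4: pitch [4B, align 4] → 8
@8: depth [2B, align 2] → 10
@10: format [22B, align 2] → 32
@32: width [4B, align 4] → 36
@36: stride [12B, align 4] → 48
@48: channels [8B, align 8] → 56
@56: mip_level [4B, align 4] → 60
@60: height [4B, align 4] → 64
size 64, align 8
array of 4: 4 × 64 = 256

256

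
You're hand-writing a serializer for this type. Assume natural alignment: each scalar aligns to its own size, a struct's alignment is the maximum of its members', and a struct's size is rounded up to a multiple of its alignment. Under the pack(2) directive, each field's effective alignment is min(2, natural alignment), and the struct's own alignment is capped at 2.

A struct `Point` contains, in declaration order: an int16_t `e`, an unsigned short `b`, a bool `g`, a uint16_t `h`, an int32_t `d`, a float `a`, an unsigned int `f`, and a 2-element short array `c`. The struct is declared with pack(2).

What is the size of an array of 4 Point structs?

e at 0 (size 2, align 2) → ends 2
b at 2 (size 2, align 2) → ends 4
g at 4 (size 1, align 1) → ends 5
pad 1 to align 2 for h
h at 6 (size 2, align 2) → ends 8
d at 8 (size 4, align 2) → ends 12
a at 12 (size 4, align 2) → ends 16
f at 16 (size 4, align 2) → ends 20
c at 20 (size 4, align 2) → ends 24
total 24 bytes, alignment 2
array of 4: 4 × 24 = 96

96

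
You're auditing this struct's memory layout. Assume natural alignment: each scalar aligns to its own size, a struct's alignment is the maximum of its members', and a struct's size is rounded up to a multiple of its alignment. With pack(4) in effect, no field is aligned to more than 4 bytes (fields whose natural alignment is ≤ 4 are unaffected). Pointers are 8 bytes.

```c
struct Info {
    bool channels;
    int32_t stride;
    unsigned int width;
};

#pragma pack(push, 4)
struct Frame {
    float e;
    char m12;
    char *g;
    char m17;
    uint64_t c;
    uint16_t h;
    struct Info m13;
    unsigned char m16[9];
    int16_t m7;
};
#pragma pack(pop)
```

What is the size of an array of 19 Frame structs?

1064

Info: @0: channels [1B, align 1] → 1; +3 pad (align 4); @4: stride [4B, align 4] → 8; @8: width [4B, align 4] → 12; size 12, align 4
@0: e [4B, align 4] → 4
@4: m12 [1B, align 1] → 5
+3 pad (align 4)
@8: g [8B, align 4] → 16
@16: m17 [1B, align 1] → 17
+3 pad (align 4)
@20: c [8B, align 4] → 28
@28: h [2B, align 2] → 30
+2 pad (align 4)
@32: m13 [12B, align 4] → 44
@44: m16 [9B, align 1] → 53
+1 pad (align 2)
@54: m7 [2B, align 2] → 56
size 56, align 4
array of 19: 19 × 56 = 1064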